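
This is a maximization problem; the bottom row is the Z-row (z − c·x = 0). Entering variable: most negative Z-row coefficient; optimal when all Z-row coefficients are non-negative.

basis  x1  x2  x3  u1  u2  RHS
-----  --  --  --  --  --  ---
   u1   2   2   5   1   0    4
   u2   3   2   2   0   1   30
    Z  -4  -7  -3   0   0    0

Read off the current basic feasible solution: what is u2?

30

u2 is basic (row 2); its value is the RHS of that row, 30.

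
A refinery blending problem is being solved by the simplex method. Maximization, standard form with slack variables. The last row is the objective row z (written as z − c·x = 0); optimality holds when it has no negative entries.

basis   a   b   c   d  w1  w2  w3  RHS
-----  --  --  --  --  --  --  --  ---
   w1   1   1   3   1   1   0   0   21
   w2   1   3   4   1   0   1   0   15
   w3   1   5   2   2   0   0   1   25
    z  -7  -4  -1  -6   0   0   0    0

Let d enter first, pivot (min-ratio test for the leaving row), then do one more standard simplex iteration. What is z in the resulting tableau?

95

Ratio test on column d — row 1: 21/1 = 21; row 2: 15/1 = 15; row 3: 25/2 = 25/2. Minimum is 25/2 at row 3 (w3 leaves); pivot element 2.
Pivot on row 3; the z-row RHS becomes 0 − (-6)·(25/2) = 75.
Next entering variable (most negative z-row entry -4): a.
Ratio test on column a — row 1: (17/2)/(1/2) = 17; row 2: (5/2)/(1/2) = 5; row 3: (25/2)/(1/2) = 25. Minimum is 5 at row 2 (w2 leaves); pivot element 1/2.
After the second pivot the z-row RHS is 75 − (-4)·5 = 95.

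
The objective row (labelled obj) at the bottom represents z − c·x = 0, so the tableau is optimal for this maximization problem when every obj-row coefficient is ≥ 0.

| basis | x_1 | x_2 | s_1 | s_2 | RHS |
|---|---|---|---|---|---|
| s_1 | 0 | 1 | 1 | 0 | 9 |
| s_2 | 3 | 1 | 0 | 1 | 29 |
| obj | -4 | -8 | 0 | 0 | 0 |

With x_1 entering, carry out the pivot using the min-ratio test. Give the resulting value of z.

Ratio test on column x_1 — row 1: entry 0 ≤ 0; row 2: 29/3 = 29/3. Minimum is 29/3 at row 2 (s_2 leaves); pivot element 3.
Pivot on row 2; the obj-row RHS becomes 0 − (-4)·(29/3) = 116/3.

116/3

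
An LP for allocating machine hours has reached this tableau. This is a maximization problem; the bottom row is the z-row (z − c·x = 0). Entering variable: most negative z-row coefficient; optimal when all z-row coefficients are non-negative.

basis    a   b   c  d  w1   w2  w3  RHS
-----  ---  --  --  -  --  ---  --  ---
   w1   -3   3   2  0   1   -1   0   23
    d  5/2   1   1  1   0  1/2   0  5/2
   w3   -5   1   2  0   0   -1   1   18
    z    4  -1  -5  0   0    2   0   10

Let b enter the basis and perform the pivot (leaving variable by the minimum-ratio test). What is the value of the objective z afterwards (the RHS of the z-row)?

Ratio test on column b — row 1: 23/3 = 23/3; row 2: (5/2)/1 = 5/2; row 3: 18/1 = 18. Minimum is 5/2 at row 2 (d leaves); pivot element 1.
Pivot on row 2; the z-row RHS becomes 10 − (-1)·(5/2) = 25/2.

25/2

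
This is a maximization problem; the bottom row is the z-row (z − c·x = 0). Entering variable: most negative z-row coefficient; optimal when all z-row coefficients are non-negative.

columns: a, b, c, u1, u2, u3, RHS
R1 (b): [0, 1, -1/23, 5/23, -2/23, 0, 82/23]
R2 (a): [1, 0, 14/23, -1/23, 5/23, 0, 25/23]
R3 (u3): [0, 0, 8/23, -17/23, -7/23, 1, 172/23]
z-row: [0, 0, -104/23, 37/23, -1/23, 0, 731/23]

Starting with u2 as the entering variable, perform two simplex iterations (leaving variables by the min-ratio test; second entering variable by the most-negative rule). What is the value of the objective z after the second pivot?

279/7

Ratio test on column u2 — row 1: entry -2/23 ≤ 0; row 2: (25/23)/(5/23) = 5; row 3: entry -7/23 ≤ 0. Minimum is 5 at row 2 (a leaves); pivot element 5/23.
Pivot on row 2; the z-row RHS becomes 731/23 − (-1/23)·5 = 32.
Next entering variable (most negative z-row entry -22/5): c.
Ratio test on column c — row 1: 4/(1/5) = 20; row 2: 5/(14/5) = 25/14; row 3: 9/(6/5) = 15/2. Minimum is 25/14 at row 2 (u2 leaves); pivot element 14/5.
After the second pivot the z-row RHS is 32 − (-22/5)·(25/14) = 279/7.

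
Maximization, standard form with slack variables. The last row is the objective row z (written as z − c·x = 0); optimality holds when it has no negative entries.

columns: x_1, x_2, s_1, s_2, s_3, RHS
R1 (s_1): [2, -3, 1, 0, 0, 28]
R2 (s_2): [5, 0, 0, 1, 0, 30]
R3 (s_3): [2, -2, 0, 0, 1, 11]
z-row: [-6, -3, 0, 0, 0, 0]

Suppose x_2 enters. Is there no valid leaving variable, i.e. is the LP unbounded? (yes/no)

Every constraint-row entry in column x_2 is ≤ 0, so increasing x_2 is unbounded.

yes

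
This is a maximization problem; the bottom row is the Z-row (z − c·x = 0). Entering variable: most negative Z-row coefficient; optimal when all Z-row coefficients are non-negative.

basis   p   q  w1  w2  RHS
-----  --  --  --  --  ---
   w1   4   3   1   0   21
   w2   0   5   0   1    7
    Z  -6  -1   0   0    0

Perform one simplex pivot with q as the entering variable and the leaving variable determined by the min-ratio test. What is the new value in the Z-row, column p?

-6

Ratio test on column q — row 1: 21/3 = 7; row 2: 7/5 = 7/5. Minimum is 7/5 at row 2 (w2 leaves); pivot element 5.
Divide row 2 by 5; eliminate column q from the other rows.
Z-row update in column p: -6 − (-1)·0 = -6.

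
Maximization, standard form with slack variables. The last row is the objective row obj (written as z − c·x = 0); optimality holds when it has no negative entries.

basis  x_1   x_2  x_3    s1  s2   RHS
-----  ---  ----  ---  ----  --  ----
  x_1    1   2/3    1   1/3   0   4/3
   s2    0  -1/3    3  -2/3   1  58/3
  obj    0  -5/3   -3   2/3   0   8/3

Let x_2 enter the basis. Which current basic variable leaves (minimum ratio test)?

Column x_2 entries and ratios — x_1: (4/3)/(2/3) = 2; s2: -1/3 ≤ 0, skip.
Smallest ratio is 2 in the row of x_1, so x_1 leaves.

x_1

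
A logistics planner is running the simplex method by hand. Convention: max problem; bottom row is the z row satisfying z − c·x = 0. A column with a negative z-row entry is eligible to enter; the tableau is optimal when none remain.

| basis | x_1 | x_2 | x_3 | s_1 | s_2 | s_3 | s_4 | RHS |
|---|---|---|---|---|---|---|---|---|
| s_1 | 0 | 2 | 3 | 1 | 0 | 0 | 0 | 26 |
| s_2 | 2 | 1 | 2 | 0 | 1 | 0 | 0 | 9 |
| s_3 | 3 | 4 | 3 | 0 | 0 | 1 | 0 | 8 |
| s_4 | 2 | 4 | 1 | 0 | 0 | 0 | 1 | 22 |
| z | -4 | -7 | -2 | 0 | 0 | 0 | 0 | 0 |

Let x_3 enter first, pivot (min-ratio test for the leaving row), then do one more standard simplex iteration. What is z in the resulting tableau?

14

Ratio test on column x_3 — row 1: 26/3 = 26/3; row 2: 9/2 = 9/2; row 3: 8/3 = 8/3; row 4: 22/1 = 22. Minimum is 8/3 at row 3 (s_3 leaves); pivot element 3.
Pivot on row 3; the z-row RHS becomes 0 − (-2)·(8/3) = 16/3.
Next entering variable (most negative z-row entry -13/3): x_2.
Ratio test on column x_2 — row 1: entry -2 ≤ 0; row 2: entry -5/3 ≤ 0; row 3: (8/3)/(4/3) = 2; row 4: (58/3)/(8/3) = 29/4. Minimum is 2 at row 3 (x_3 leaves); pivot element 4/3.
After the second pivot the z-row RHS is 16/3 − (-13/3)·2 = 14.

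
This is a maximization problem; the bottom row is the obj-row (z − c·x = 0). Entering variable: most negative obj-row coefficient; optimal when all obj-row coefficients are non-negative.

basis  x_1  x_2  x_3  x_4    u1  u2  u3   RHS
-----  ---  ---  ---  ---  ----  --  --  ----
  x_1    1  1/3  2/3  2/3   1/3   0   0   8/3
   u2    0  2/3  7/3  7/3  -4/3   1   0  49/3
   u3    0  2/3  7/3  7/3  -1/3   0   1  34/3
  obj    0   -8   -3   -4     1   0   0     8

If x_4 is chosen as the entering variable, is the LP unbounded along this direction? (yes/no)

no

Column x_4 has positive entries in row(s) 1, 2, 3, so the ratio test bounds it — not unbounded.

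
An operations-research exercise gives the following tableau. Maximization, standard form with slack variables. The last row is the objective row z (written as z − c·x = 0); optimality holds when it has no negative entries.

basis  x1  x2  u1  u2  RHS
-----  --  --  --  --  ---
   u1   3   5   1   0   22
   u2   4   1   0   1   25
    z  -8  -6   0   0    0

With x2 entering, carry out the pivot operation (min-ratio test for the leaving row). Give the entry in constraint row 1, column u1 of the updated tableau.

Ratio test on column x2 — row 1: 22/5 = 22/5; row 2: 25/1 = 25. Minimum is 22/5 at row 1 (u1 leaves); pivot element 5.
Divide row 1 by 5; eliminate column x2 from the other rows.
In the new row 1, the u1 entry is the old entry divided by the pivot: 1/5 = 1/5.

1/5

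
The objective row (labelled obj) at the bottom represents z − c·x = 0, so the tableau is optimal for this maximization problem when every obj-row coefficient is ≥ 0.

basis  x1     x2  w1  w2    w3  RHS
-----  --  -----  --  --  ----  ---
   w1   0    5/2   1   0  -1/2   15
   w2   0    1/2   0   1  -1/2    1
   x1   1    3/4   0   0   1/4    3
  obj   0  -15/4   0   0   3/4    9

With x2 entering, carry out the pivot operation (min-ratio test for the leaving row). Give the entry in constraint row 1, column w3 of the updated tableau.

Ratio test on column x2 — row 1: 15/(5/2) = 6; row 2: 1/(1/2) = 2; row 3: 3/(3/4) = 4. Minimum is 2 at row 2 (w2 leaves); pivot element 1/2.
Divide row 2 by 1/2; eliminate column x2 from the other rows.
Row 1 update in column w3: -1/2 − (5/2)·(-1) = 2.

2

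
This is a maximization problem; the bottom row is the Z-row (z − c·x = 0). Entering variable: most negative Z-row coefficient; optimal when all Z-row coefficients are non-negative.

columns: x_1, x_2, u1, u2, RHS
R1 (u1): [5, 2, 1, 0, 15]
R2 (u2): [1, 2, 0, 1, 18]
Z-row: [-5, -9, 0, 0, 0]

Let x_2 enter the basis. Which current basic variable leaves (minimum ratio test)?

u1

Column x_2 entries and ratios — u1: 15/2 = 15/2; u2: 18/2 = 9.
Smallest ratio is 15/2 in the row of u1, so u1 leaves.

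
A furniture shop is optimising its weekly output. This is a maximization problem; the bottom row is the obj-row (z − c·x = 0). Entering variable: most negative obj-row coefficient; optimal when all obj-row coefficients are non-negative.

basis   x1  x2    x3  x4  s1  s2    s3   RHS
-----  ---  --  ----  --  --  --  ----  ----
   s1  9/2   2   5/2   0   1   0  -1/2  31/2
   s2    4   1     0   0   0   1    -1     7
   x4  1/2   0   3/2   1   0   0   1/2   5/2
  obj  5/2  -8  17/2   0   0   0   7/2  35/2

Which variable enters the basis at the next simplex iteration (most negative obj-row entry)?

x2

Negative obj-row entries: x2: -8.
The most negative is -8 in column x2, so x2 enters.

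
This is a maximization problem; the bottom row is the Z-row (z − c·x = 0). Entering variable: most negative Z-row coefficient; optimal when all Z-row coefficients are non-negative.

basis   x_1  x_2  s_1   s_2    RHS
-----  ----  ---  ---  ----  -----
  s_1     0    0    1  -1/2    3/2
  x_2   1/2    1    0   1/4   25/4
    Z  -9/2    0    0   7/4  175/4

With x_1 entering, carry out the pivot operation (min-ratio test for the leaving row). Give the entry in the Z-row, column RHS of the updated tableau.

100

Ratio test on column x_1 — row 1: entry 0 ≤ 0; row 2: (25/4)/(1/2) = 25/2. Minimum is 25/2 at row 2 (x_2 leaves); pivot element 1/2.
Divide row 2 by 1/2; eliminate column x_1 from the other rows.
Z-row update in column RHS: 175/4 − (-9/2)·(25/2) = 100.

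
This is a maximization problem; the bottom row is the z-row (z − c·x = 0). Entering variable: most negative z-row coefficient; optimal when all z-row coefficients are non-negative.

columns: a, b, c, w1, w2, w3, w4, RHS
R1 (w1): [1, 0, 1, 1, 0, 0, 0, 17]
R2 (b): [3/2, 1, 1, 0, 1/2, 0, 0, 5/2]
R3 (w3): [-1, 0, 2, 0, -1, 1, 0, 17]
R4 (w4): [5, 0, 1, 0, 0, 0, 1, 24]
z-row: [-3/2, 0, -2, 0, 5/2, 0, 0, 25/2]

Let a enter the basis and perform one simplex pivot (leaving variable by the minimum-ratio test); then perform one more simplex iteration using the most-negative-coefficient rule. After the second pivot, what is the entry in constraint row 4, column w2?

-1/2

Ratio test on column a — row 1: 17/1 = 17; row 2: (5/2)/(3/2) = 5/3; row 3: entry -1 ≤ 0; row 4: 24/5 = 24/5. Minimum is 5/3 at row 2 (b leaves); pivot element 3/2.
Divide row 2 by 3/2; eliminate column a from the other rows.
Second iteration: most negative z-row entry is -1 in column c, so c enters.
Ratio test on column c — row 1: (46/3)/(1/3) = 46; row 2: (5/3)/(2/3) = 5/2; row 3: (56/3)/(8/3) = 7; row 4: entry -7/3 ≤ 0. Minimum is 5/2 at row 2 (a leaves); pivot element 2/3.
Divide row 2 by 2/3; eliminate column c from the other rows.
After both pivots, the entry at constraint row 4, column w2 is -1/2.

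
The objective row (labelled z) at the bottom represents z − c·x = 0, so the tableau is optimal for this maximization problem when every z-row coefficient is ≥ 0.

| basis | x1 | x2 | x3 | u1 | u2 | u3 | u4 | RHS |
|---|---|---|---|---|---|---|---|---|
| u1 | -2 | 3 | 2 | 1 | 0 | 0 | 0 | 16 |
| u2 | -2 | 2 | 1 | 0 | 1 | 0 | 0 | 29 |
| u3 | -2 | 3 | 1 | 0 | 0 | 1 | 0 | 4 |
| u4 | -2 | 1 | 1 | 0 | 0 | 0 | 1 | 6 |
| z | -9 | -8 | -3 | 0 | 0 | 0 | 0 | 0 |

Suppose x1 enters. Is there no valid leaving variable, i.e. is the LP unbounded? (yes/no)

Every constraint-row entry in column x1 is ≤ 0, so increasing x1 is unbounded.

yes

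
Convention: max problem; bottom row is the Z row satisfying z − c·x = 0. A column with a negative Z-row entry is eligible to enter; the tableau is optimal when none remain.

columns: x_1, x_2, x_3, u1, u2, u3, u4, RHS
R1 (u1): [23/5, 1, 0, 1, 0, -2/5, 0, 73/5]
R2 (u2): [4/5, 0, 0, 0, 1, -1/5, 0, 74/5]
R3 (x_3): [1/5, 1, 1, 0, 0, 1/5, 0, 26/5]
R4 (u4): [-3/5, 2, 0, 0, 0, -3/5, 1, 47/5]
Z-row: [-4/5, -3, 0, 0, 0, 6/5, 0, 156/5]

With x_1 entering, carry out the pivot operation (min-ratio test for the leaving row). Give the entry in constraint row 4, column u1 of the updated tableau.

Ratio test on column x_1 — row 1: (73/5)/(23/5) = 73/23; row 2: (74/5)/(4/5) = 37/2; row 3: (26/5)/(1/5) = 26; row 4: entry -3/5 ≤ 0. Minimum is 73/23 at row 1 (u1 leaves); pivot element 23/5.
Divide row 1 by 23/5; eliminate column x_1 from the other rows.
Row 4 update in column u1: 0 − (-3/5)·(5/23) = 3/23.

3/23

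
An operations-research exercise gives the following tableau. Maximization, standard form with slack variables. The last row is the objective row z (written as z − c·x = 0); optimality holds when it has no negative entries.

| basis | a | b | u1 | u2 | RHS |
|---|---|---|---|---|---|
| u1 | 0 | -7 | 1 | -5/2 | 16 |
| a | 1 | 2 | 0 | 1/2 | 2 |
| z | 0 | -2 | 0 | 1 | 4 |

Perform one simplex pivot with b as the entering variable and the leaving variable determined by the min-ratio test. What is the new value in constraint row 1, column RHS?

Ratio test on column b — row 1: entry -7 ≤ 0; row 2: 2/2 = 1. Minimum is 1 at row 2 (a leaves); pivot element 2.
Divide row 2 by 2; eliminate column b from the other rows.
Row 1 update in column RHS: 16 − (-7)·1 = 23.

23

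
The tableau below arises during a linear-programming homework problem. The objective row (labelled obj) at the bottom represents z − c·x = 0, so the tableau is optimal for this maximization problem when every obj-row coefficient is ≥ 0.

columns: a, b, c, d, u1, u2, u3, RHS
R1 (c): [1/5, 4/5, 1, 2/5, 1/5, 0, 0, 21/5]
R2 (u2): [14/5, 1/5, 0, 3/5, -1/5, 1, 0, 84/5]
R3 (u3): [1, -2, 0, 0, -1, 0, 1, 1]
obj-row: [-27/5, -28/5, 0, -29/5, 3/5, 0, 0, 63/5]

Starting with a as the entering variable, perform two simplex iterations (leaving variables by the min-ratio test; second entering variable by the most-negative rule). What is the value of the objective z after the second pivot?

1670/29

Ratio test on column a — row 1: (21/5)/(1/5) = 21; row 2: (84/5)/(14/5) = 6; row 3: 1/1 = 1. Minimum is 1 at row 3 (u3 leaves); pivot element 1.
Pivot on row 3; the obj-row RHS becomes 63/5 − (-27/5)·1 = 18.
Next entering variable (most negative obj-row entry -82/5): b.
Ratio test on column b — row 1: 4/(6/5) = 10/3; row 2: 14/(29/5) = 70/29; row 3: entry -2 ≤ 0. Minimum is 70/29 at row 2 (u2 leaves); pivot element 29/5.
After the second pivot the obj-row RHS is 18 − (-82/5)·(70/29) = 1670/29.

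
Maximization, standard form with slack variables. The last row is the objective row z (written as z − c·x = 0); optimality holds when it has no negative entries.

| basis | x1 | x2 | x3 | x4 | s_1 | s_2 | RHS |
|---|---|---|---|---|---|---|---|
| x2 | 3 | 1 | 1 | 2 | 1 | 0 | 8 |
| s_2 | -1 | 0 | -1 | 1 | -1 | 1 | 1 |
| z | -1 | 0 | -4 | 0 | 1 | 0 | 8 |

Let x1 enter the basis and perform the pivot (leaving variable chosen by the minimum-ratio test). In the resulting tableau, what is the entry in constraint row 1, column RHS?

8/3

Ratio test on column x1 — row 1: 8/3 = 8/3; row 2: entry -1 ≤ 0. Minimum is 8/3 at row 1 (x2 leaves); pivot element 3.
Divide row 1 by 3; eliminate column x1 from the other rows.
In the new row 1, the RHS entry is the old entry divided by the pivot: 8/3 = 8/3.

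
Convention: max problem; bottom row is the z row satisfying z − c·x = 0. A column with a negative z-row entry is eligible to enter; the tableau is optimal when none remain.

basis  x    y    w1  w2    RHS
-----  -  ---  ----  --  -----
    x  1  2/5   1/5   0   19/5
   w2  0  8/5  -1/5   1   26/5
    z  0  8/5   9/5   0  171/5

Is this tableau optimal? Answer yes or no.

yes

Every z-row coefficient is ≥ 0, so the tableau is optimal.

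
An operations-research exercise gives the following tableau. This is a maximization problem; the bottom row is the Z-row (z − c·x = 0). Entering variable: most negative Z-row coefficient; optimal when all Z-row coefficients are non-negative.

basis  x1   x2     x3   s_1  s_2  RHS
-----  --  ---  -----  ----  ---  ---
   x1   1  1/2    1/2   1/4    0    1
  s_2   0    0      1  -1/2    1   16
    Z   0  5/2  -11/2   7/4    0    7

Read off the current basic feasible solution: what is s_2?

16

s_2 is basic (row 2); its value is the RHS of that row, 16.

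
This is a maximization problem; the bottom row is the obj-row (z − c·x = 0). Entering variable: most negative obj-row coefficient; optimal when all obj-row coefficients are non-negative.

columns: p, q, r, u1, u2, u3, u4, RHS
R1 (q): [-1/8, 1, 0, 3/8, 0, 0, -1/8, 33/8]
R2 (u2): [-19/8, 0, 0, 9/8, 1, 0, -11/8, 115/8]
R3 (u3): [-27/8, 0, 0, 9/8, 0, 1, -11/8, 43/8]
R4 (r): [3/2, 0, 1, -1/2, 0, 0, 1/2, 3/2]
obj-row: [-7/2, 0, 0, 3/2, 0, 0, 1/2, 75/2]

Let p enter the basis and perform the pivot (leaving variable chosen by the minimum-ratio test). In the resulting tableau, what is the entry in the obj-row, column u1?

1/3

Ratio test on column p — row 1: entry -1/8 ≤ 0; row 2: entry -19/8 ≤ 0; row 3: entry -27/8 ≤ 0; row 4: (3/2)/(3/2) = 1. Minimum is 1 at row 4 (r leaves); pivot element 3/2.
Divide row 4 by 3/2; eliminate column p from the other rows.
obj-row update in column u1: 3/2 − (-7/2)·(-1/3) = 1/3.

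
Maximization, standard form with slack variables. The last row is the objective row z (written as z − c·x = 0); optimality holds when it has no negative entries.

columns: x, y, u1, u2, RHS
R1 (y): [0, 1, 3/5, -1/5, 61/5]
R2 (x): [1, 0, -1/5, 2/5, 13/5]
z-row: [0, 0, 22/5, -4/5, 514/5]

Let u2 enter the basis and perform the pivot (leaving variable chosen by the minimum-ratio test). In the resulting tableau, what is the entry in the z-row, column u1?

4

Ratio test on column u2 — row 1: entry -1/5 ≤ 0; row 2: (13/5)/(2/5) = 13/2. Minimum is 13/2 at row 2 (x leaves); pivot element 2/5.
Divide row 2 by 2/5; eliminate column u2 from the other rows.
z-row update in column u1: 22/5 − (-4/5)·(-1/2) = 4.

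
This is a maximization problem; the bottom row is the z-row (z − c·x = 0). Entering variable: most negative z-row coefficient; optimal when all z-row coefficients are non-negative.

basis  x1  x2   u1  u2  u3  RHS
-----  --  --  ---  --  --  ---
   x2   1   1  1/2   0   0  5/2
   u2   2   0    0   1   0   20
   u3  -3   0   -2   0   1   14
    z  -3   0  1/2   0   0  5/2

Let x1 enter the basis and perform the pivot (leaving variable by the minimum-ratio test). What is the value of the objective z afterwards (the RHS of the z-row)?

Ratio test on column x1 — row 1: (5/2)/1 = 5/2; row 2: 20/2 = 10; row 3: entry -3 ≤ 0. Minimum is 5/2 at row 1 (x2 leaves); pivot element 1.
Pivot on row 1; the z-row RHS becomes 5/2 − (-3)·(5/2) = 10.

10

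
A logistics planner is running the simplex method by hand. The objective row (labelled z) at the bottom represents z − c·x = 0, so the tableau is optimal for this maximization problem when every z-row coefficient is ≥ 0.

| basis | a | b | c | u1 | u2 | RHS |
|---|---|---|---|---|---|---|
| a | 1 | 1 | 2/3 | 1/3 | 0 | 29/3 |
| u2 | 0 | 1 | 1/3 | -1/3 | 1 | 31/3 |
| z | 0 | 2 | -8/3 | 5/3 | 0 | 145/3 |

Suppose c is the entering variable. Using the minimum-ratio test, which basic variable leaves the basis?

Column c entries and ratios — a: (29/3)/(2/3) = 29/2; u2: (31/3)/(1/3) = 31.
Smallest ratio is 29/2 in the row of a, so a leaves.

a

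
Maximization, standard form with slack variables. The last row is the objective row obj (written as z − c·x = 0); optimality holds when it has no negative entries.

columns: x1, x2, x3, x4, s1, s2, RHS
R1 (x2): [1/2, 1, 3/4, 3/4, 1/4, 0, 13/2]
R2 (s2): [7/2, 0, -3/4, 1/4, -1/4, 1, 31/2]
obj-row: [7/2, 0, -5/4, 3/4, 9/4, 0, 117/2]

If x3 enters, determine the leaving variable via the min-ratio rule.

Column x3 entries and ratios — x2: (13/2)/(3/4) = 26/3; s2: -3/4 ≤ 0, skip.
Smallest ratio is 26/3 in the row of x2, so x2 leaves.

x2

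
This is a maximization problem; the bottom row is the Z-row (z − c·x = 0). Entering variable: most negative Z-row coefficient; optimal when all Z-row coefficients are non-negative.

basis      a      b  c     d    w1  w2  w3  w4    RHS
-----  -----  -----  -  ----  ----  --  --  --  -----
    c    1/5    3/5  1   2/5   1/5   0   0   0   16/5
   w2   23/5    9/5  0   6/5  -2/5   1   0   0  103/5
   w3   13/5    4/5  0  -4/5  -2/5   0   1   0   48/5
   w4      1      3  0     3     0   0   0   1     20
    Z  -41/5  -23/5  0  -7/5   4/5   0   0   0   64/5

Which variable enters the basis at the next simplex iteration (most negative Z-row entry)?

Negative Z-row entries: a: -41/5, b: -23/5, d: -7/5.
The most negative is -41/5 in column a, so a enters.

a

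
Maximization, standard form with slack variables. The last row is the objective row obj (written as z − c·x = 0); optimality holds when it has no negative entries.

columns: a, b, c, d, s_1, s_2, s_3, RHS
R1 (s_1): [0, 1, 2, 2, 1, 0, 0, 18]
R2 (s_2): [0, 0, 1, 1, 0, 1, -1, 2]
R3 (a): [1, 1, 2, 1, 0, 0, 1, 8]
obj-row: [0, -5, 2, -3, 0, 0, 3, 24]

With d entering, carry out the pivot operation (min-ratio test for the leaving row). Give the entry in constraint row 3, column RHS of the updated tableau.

6

Ratio test on column d — row 1: 18/2 = 9; row 2: 2/1 = 2; row 3: 8/1 = 8. Minimum is 2 at row 2 (s_2 leaves); pivot element 1.
Divide row 2 by 1; eliminate column d from the other rows.
Row 3 update in column RHS: 8 − 1·2 = 6.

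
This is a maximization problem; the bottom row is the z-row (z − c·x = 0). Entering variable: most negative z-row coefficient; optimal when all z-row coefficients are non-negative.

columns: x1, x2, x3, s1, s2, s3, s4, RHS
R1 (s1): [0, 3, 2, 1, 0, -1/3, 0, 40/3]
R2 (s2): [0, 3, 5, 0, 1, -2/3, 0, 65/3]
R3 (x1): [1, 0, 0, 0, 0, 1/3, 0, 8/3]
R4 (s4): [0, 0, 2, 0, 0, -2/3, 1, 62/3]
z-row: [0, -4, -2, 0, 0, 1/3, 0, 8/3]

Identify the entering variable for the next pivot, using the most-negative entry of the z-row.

x2

Negative z-row entries: x2: -4, x3: -2.
The most negative is -4 in column x2, so x2 enters.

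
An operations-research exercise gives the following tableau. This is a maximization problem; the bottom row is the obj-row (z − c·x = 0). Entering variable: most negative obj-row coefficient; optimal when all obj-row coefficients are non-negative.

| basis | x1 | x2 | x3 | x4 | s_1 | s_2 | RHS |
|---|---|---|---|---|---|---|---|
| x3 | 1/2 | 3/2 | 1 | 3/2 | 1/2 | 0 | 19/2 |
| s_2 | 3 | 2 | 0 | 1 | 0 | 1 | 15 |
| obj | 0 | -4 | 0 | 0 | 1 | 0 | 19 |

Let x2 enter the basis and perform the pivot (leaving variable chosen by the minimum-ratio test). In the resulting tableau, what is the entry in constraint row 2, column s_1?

-2/3

Ratio test on column x2 — row 1: (19/2)/(3/2) = 19/3; row 2: 15/2 = 15/2. Minimum is 19/3 at row 1 (x3 leaves); pivot element 3/2.
Divide row 1 by 3/2; eliminate column x2 from the other rows.
Row 2 update in column s_1: 0 − 2·(1/3) = -2/3.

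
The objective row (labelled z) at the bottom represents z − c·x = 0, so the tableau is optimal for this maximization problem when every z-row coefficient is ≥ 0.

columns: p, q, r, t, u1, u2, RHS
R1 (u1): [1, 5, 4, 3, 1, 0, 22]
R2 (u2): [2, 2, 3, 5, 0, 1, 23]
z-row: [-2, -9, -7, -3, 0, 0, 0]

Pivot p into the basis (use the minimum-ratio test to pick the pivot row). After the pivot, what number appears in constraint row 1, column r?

5/2

Ratio test on column p — row 1: 22/1 = 22; row 2: 23/2 = 23/2. Minimum is 23/2 at row 2 (u2 leaves); pivot element 2.
Divide row 2 by 2; eliminate column p from the other rows.
Row 1 update in column r: 4 − 1·(3/2) = 5/2.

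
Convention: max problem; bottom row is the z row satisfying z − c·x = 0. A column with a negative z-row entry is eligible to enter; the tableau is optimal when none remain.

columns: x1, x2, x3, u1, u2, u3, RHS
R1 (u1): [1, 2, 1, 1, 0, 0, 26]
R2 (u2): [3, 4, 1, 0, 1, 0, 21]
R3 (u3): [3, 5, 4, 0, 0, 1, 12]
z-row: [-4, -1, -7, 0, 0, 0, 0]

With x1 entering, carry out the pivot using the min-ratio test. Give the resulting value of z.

16

Ratio test on column x1 — row 1: 26/1 = 26; row 2: 21/3 = 7; row 3: 12/3 = 4. Minimum is 4 at row 3 (u3 leaves); pivot element 3.
Pivot on row 3; the z-row RHS becomes 0 − (-4)·4 = 16.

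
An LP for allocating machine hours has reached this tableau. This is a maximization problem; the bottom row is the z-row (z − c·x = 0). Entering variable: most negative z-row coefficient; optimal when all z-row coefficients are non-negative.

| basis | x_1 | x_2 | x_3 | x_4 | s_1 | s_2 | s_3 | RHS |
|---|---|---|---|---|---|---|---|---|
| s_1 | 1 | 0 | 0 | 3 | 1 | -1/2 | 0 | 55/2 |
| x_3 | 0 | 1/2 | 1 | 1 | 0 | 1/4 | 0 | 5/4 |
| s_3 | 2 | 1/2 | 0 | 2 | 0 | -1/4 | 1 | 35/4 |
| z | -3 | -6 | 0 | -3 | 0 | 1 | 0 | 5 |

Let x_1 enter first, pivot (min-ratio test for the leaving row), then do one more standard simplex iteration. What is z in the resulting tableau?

Ratio test on column x_1 — row 1: (55/2)/1 = 55/2; row 2: entry 0 ≤ 0; row 3: (35/4)/2 = 35/8. Minimum is 35/8 at row 3 (s_3 leaves); pivot element 2.
Pivot on row 3; the z-row RHS becomes 5 − (-3)·(35/8) = 145/8.
Next entering variable (most negative z-row entry -21/4): x_2.
Ratio test on column x_2 — row 1: entry -1/4 ≤ 0; row 2: (5/4)/(1/2) = 5/2; row 3: (35/8)/(1/4) = 35/2. Minimum is 5/2 at row 2 (x_3 leaves); pivot element 1/2.
After the second pivot the z-row RHS is 145/8 − (-21/4)·(5/2) = 125/4.

125/4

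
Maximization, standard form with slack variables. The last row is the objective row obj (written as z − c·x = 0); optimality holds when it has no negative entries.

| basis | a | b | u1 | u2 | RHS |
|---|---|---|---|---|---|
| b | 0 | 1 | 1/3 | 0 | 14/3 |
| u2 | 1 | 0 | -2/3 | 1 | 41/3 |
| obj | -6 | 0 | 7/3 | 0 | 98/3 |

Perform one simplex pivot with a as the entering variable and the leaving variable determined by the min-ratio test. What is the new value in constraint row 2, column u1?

-2/3

Ratio test on column a — row 1: entry 0 ≤ 0; row 2: (41/3)/1 = 41/3. Minimum is 41/3 at row 2 (u2 leaves); pivot element 1.
Divide row 2 by 1; eliminate column a from the other rows.
In the new row 2, the u1 entry is the old entry divided by the pivot: (-2/3)/1 = -2/3.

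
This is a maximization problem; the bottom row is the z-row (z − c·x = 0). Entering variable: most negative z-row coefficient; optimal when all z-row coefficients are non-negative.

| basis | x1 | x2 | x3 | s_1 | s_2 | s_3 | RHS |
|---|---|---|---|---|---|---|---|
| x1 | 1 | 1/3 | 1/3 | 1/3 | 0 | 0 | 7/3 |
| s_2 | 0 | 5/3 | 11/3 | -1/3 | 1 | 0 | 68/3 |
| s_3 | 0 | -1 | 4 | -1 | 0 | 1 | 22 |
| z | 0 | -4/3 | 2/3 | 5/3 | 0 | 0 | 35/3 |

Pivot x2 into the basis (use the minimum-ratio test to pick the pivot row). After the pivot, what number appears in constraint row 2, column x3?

Ratio test on column x2 — row 1: (7/3)/(1/3) = 7; row 2: (68/3)/(5/3) = 68/5; row 3: entry -1 ≤ 0. Minimum is 7 at row 1 (x1 leaves); pivot element 1/3.
Divide row 1 by 1/3; eliminate column x2 from the other rows.
Row 2 update in column x3: 11/3 − (5/3)·1 = 2.

2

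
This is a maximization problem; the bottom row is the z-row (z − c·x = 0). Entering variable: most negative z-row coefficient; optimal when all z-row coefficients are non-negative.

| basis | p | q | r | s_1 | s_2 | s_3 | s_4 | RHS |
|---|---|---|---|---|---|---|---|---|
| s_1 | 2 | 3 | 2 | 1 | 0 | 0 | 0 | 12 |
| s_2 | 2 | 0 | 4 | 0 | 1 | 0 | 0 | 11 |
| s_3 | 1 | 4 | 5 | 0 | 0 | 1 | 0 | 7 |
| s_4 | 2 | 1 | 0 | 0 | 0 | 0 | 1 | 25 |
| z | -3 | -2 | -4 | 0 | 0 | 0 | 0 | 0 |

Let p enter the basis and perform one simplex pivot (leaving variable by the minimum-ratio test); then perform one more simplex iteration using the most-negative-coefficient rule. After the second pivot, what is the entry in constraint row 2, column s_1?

0

Ratio test on column p — row 1: 12/2 = 6; row 2: 11/2 = 11/2; row 3: 7/1 = 7; row 4: 25/2 = 25/2. Minimum is 11/2 at row 2 (s_2 leaves); pivot element 2.
Divide row 2 by 2; eliminate column p from the other rows.
Second iteration: most negative z-row entry is -2 in column q, so q enters.
Ratio test on column q — row 1: 1/3 = 1/3; row 2: entry 0 ≤ 0; row 3: (3/2)/4 = 3/8; row 4: 14/1 = 14. Minimum is 1/3 at row 1 (s_1 leaves); pivot element 3.
Divide row 1 by 3; eliminate column q from the other rows.
After both pivots, the entry at constraint row 2, column s_1 is 0.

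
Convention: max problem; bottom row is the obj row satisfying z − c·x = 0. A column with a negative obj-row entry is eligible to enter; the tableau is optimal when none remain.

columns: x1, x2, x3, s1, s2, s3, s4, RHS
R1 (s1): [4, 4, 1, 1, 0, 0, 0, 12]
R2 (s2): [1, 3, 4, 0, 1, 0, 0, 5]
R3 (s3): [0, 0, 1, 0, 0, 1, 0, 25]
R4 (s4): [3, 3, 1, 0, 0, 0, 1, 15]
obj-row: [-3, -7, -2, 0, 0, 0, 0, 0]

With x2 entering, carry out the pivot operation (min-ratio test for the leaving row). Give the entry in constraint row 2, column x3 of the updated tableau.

Ratio test on column x2 — row 1: 12/4 = 3; row 2: 5/3 = 5/3; row 3: entry 0 ≤ 0; row 4: 15/3 = 5. Minimum is 5/3 at row 2 (s2 leaves); pivot element 3.
Divide row 2 by 3; eliminate column x2 from the other rows.
In the new row 2, the x3 entry is the old entry divided by the pivot: 4/3 = 4/3.

4/3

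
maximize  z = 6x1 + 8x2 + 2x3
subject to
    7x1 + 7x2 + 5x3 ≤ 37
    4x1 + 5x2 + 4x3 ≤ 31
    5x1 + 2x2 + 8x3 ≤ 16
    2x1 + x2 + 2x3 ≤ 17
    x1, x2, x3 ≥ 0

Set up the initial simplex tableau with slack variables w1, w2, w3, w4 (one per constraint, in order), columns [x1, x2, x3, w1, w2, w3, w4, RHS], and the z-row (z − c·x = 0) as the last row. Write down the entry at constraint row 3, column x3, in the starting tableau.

8

Constraint 3 has coefficient 8 on x3.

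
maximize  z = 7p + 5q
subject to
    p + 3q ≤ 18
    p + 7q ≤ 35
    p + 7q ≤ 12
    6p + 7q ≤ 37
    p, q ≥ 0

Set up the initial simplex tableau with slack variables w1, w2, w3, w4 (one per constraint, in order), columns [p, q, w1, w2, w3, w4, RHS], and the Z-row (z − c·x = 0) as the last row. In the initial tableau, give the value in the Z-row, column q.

The Z-row carries the negated objective coefficients: the q entry is -5.

-5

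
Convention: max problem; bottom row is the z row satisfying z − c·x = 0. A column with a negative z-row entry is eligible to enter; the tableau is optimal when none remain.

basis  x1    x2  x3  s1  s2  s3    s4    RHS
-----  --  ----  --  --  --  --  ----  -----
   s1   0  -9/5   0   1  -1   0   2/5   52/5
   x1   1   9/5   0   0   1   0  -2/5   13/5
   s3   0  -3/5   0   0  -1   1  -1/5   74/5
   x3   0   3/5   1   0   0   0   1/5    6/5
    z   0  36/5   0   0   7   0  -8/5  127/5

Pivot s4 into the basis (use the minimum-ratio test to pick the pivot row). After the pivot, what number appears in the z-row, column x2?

12

Ratio test on column s4 — row 1: (52/5)/(2/5) = 26; row 2: entry -2/5 ≤ 0; row 3: entry -1/5 ≤ 0; row 4: (6/5)/(1/5) = 6. Minimum is 6 at row 4 (x3 leaves); pivot element 1/5.
Divide row 4 by 1/5; eliminate column s4 from the other rows.
z-row update in column x2: 36/5 − (-8/5)·3 = 12.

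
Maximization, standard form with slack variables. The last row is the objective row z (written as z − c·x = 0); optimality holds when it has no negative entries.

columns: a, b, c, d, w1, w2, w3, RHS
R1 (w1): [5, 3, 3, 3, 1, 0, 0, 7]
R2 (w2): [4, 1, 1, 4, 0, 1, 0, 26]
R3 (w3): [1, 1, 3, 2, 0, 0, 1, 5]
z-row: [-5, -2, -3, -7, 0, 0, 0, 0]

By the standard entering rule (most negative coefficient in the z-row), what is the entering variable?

d

Negative z-row entries: a: -5, b: -2, c: -3, d: -7.
The most negative is -7 in column d, so d enters.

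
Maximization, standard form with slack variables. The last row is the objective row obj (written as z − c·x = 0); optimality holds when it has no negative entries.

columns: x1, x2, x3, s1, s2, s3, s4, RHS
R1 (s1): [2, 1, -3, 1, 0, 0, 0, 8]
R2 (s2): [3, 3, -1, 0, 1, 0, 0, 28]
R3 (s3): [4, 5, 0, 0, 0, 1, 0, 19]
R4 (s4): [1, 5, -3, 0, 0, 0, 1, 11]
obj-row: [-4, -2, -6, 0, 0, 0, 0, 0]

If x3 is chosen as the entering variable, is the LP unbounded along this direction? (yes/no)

Every constraint-row entry in column x3 is ≤ 0, so increasing x3 is unbounded.

yes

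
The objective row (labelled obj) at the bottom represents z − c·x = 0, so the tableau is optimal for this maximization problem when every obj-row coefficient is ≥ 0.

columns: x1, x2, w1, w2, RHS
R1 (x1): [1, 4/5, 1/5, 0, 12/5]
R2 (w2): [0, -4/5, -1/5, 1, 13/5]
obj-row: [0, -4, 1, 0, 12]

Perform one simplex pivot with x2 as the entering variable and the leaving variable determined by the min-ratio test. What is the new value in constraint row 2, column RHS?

5

Ratio test on column x2 — row 1: (12/5)/(4/5) = 3; row 2: entry -4/5 ≤ 0. Minimum is 3 at row 1 (x1 leaves); pivot element 4/5.
Divide row 1 by 4/5; eliminate column x2 from the other rows.
Row 2 update in column RHS: 13/5 − (-4/5)·3 = 5.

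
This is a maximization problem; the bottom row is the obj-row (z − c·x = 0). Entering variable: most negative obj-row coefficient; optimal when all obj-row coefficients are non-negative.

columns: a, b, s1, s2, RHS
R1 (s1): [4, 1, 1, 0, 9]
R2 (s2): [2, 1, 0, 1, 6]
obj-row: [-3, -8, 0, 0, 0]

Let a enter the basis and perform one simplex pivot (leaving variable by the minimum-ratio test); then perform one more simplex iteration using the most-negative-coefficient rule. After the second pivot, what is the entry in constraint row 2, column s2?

2

Ratio test on column a — row 1: 9/4 = 9/4; row 2: 6/2 = 3. Minimum is 9/4 at row 1 (s1 leaves); pivot element 4.
Divide row 1 by 4; eliminate column a from the other rows.
Second iteration: most negative obj-row entry is -29/4 in column b, so b enters.
Ratio test on column b — row 1: (9/4)/(1/4) = 9; row 2: (3/2)/(1/2) = 3. Minimum is 3 at row 2 (s2 leaves); pivot element 1/2.
Divide row 2 by 1/2; eliminate column b from the other rows.
After both pivots, the entry at constraint row 2, column s2 is 2.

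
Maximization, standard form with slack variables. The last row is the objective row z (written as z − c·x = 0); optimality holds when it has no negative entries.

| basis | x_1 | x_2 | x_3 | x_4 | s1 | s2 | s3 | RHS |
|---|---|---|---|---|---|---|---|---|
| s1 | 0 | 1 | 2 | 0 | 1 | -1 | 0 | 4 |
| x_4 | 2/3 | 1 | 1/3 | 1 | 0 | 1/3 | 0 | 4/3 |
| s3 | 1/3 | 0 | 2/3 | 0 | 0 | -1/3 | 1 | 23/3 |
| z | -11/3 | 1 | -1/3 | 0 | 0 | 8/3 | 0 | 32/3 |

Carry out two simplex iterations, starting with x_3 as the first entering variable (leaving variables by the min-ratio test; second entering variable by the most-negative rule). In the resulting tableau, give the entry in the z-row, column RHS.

Ratio test on column x_3 — row 1: 4/2 = 2; row 2: (4/3)/(1/3) = 4; row 3: (23/3)/(2/3) = 23/2. Minimum is 2 at row 1 (s1 leaves); pivot element 2.
Divide row 1 by 2; eliminate column x_3 from the other rows.
Second iteration: most negative z-row entry is -11/3 in column x_1, so x_1 enters.
Ratio test on column x_1 — row 1: entry 0 ≤ 0; row 2: (2/3)/(2/3) = 1; row 3: (19/3)/(1/3) = 19. Minimum is 1 at row 2 (x_4 leaves); pivot element 2/3.
Divide row 2 by 2/3; eliminate column x_1 from the other rows.
After both pivots, the entry at the z-row, column RHS is 15.

15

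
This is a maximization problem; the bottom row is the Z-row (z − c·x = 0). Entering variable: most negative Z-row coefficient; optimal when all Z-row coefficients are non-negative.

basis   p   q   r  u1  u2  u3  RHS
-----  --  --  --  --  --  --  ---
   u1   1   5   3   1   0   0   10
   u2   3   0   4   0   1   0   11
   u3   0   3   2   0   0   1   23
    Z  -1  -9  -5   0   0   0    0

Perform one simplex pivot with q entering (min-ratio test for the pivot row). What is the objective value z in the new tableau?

Ratio test on column q — row 1: 10/5 = 2; row 2: entry 0 ≤ 0; row 3: 23/3 = 23/3. Minimum is 2 at row 1 (u1 leaves); pivot element 5.
Pivot on row 1; the Z-row RHS becomes 0 − (-9)·2 = 18.

18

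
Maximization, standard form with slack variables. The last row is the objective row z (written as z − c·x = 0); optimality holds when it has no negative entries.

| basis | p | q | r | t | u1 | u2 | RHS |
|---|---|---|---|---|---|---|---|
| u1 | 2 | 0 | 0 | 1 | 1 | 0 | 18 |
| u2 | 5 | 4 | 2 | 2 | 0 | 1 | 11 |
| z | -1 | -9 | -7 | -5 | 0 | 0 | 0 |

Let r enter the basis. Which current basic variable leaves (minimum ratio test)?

u2

Column r entries and ratios — u1: 0 ≤ 0, skip; u2: 11/2 = 11/2.
Smallest ratio is 11/2 in the row of u2, so u2 leaves.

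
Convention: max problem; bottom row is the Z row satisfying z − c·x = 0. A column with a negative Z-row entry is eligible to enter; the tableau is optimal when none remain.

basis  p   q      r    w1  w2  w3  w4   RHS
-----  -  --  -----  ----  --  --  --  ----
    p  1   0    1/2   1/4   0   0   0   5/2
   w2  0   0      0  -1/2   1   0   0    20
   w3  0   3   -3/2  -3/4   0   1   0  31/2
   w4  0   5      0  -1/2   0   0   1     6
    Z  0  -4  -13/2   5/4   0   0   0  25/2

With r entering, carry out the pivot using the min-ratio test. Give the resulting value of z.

Ratio test on column r — row 1: (5/2)/(1/2) = 5; row 2: entry 0 ≤ 0; row 3: entry -3/2 ≤ 0; row 4: entry 0 ≤ 0. Minimum is 5 at row 1 (p leaves); pivot element 1/2.
Pivot on row 1; the Z-row RHS becomes 25/2 − (-13/2)·5 = 45.

45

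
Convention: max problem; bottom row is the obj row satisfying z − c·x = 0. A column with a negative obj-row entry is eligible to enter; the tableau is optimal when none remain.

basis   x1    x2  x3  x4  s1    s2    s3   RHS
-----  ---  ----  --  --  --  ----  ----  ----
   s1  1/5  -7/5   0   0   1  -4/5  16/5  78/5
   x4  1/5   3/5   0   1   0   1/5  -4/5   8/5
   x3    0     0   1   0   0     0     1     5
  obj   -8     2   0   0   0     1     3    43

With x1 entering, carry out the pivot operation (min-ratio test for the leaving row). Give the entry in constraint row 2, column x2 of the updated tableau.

3

Ratio test on column x1 — row 1: (78/5)/(1/5) = 78; row 2: (8/5)/(1/5) = 8; row 3: entry 0 ≤ 0. Minimum is 8 at row 2 (x4 leaves); pivot element 1/5.
Divide row 2 by 1/5; eliminate column x1 from the other rows.
In the new row 2, the x2 entry is the old entry divided by the pivot: (3/5)/(1/5) = 3.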